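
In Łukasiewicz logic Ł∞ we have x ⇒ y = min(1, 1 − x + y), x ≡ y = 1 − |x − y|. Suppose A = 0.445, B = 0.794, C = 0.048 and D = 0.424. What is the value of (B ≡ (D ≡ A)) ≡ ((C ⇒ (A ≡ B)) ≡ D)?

0.609

D ≡ A = 1 − |0.424 − 0.445| = 1 − 0.021 = 0.979
B ≡ (D ≡ A) = 1 − |0.794 − 0.979| = 1 − 0.185 = 0.815
A ≡ B = 1 − |0.445 − 0.794| = 1 − 0.349 = 0.651
C ⇒ (A ≡ B) = min(1, 1 − 0.048 + 0.651) = min(1, 1.603) = 1.000
(C ⇒ (A ≡ B)) ≡ D = 1 − |1.000 − 0.424| = 1 − 0.576 = 0.424
(B ≡ (D ≡ A)) ≡ ((C ⇒ (A ≡ B)) ≡ D) = 1 − |0.815 − 0.424| = 1 − 0.391 = 0.609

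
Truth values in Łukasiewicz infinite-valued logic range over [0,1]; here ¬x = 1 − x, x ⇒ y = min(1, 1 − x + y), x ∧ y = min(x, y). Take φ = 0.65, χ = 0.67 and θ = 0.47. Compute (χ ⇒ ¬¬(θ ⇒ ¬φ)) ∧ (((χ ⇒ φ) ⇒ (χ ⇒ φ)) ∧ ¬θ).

¬φ = 1 − 0.65 = 0.35
θ ⇒ ¬φ = min(1, 1 − 0.47 + 0.35) = min(1, 0.88) = 0.88
¬(θ ⇒ ¬φ) = 1 − 0.88 = 0.12
¬¬(θ ⇒ ¬φ) = 1 − 0.12 = 0.88
χ ⇒ ¬¬(θ ⇒ ¬φ) = min(1, 1 − 0.67 + 0.88) = min(1, 1.21) = 1.00
χ ⇒ φ = min(1, 1 − 0.67 + 0.65) = min(1, 0.98) = 0.98
(χ ⇒ φ) ⇒ (χ ⇒ φ) = min(1, 1 − 0.98 + 0.98) = min(1, 1.00) = 1.00
¬θ = 1 − 0.47 = 0.53
((χ ⇒ φ) ⇒ (χ ⇒ φ)) ∧ ¬θ = min(1.00, 0.53) = 0.53
(χ ⇒ ¬¬(θ ⇒ ¬φ)) ∧ (((χ ⇒ φ) ⇒ (χ ⇒ φ)) ∧ ¬θ) = min(1.00, 0.53) = 0.53

0.53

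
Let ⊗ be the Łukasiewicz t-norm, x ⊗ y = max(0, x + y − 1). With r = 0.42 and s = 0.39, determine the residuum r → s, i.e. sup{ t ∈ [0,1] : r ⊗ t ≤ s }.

The residuum of the Łukasiewicz t-norm gives the supremum: min(1, 1 − 0.42 + 0.39).
1 − 0.42 + 0.39 = 0.97, so t = min(1, 0.97) = 0.97.
Check: 0.42 ⊗ 0.97 = max(0, 0.39) = 0.39 ≤ 0.39.

0.97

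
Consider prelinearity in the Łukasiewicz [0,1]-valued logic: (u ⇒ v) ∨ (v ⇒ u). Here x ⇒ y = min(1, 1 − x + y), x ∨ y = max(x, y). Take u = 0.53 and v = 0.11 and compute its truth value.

u ⇒ v = min(1, 1 − 0.53 + 0.11) = min(1, 0.58) = 0.58
v ⇒ u = min(1, 1 − 0.11 + 0.53) = min(1, 1.42) = 1.00
(u ⇒ v) ∨ (v ⇒ u) = max(0.58, 1.00) = 1.00
(As expected: a Ł∞-tautology — holds in every MV-chain.)

1.00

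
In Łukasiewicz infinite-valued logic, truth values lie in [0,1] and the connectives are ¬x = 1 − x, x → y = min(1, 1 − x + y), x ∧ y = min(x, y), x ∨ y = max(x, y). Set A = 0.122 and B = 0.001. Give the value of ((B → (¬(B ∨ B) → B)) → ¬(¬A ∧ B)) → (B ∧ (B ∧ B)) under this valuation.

0.002

B ∨ B = max(0.001, 0.001) = 0.001
¬(B ∨ B) = 1 − 0.001 = 0.999
¬(B ∨ B) → B = min(1, 1 − 0.999 + 0.001) = min(1, 0.002) = 0.002
B → (¬(B ∨ B) → B) = min(1, 1 − 0.001 + 0.002) = min(1, 1.001) = 1.000
¬A = 1 − 0.122 = 0.878
¬A ∧ B = min(0.878, 0.001) = 0.001
¬(¬A ∧ B) = 1 − 0.001 = 0.999
(B → (¬(B ∨ B) → B)) → ¬(¬A ∧ B) = min(1, 1 − 1.000 + 0.999) = min(1, 0.999) = 0.999
B ∧ B = min(0.001, 0.001) = 0.001
B ∧ (B ∧ B) = min(0.001, 0.001) = 0.001
((B → (¬(B ∨ B) → B)) → ¬(¬A ∧ B)) → (B ∧ (B ∧ B)) = min(1, 1 − 0.999 + 0.001) = min(1, 0.002) = 0.002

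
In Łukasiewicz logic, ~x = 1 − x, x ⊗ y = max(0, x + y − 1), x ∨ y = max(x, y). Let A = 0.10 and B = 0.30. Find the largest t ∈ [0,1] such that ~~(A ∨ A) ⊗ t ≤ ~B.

1.00

A ∨ A = max(0.10, 0.10) = 0.10
~(A ∨ A) = 1 − 0.10 = 0.90
~~(A ∨ A) = 1 − 0.90 = 0.10
So the left factor is ~~(A ∨ A) = 0.10.
~B = 1 − 0.30 = 0.70
So the right-hand bound is ~B = 0.70.
The residuum of the Łukasiewicz t-norm gives the supremum: min(1, 1 − 0.10 + 0.70).
1 − 0.10 + 0.70 = 1.60, so t = min(1, 1.60) = 1.00.
Check: 0.10 ⊗ 1.00 = max(0, 0.10) = 0.10 ≤ 0.70.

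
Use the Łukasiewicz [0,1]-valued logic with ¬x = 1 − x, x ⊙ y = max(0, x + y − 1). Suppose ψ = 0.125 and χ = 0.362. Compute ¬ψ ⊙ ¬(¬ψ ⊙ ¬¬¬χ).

¬ψ = 1 − 0.125 = 0.875
¬χ = 1 − 0.362 = 0.638
¬¬χ = 1 − 0.638 = 0.362
¬¬¬χ = 1 − 0.362 = 0.638
¬ψ ⊙ ¬¬¬χ = max(0, 0.875 + 0.638 − 1) = max(0, 0.513) = 0.513
¬(¬ψ ⊙ ¬¬¬χ) = 1 − 0.513 = 0.487
¬ψ ⊙ ¬(¬ψ ⊙ ¬¬¬χ) = max(0, 0.875 + 0.487 − 1) = max(0, 0.362) = 0.362

0.362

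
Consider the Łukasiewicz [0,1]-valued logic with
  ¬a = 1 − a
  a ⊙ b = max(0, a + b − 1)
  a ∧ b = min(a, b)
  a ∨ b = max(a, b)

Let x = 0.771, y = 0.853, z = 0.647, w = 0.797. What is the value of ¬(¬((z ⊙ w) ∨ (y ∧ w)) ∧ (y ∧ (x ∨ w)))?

0.797

z ⊙ w = max(0, 0.647 + 0.797 − 1) = max(0, 0.444) = 0.444
y ∧ w = min(0.853, 0.797) = 0.797
(z ⊙ w) ∨ (y ∧ w) = max(0.444, 0.797) = 0.797
¬((z ⊙ w) ∨ (y ∧ w)) = 1 − 0.797 = 0.203
x ∨ w = max(0.771, 0.797) = 0.797
y ∧ (x ∨ w) = min(0.853, 0.797) = 0.797
¬((z ⊙ w) ∨ (y ∧ w)) ∧ (y ∧ (x ∨ w)) = min(0.203, 0.797) = 0.203
¬(¬((z ⊙ w) ∨ (y ∧ w)) ∧ (y ∧ (x ∨ w))) = 1 − 0.203 = 0.797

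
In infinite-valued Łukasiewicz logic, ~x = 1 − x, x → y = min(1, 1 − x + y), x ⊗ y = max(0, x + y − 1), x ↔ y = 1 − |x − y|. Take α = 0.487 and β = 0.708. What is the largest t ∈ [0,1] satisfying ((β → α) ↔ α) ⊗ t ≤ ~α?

0.805

β → α = min(1, 1 − 0.708 + 0.487) = min(1, 0.779) = 0.779
(β → α) ↔ α = 1 − |0.779 − 0.487| = 1 − 0.292 = 0.708
So the left factor is (β → α) ↔ α = 0.708.
~α = 1 − 0.487 = 0.513
So the right-hand bound is ~α = 0.513.
The residuum of the Łukasiewicz t-norm gives the supremum: min(1, 1 − 0.708 + 0.513).
1 − 0.708 + 0.513 = 0.805, so t = min(1, 0.805) = 0.805.
Check: 0.708 ⊗ 0.805 = max(0, 0.513) = 0.513 ≤ 0.513.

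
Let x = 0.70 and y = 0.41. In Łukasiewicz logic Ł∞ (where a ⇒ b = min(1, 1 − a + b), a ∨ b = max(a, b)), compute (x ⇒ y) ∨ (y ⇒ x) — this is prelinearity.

x ⇒ y = min(1, 1 − 0.70 + 0.41) = min(1, 0.71) = 0.71
y ⇒ x = min(1, 1 − 0.41 + 0.70) = min(1, 1.29) = 1.00
(x ⇒ y) ∨ (y ⇒ x) = max(0.71, 1.00) = 1.00
(As expected: a Ł∞-tautology — holds in every MV-chain.)

1.00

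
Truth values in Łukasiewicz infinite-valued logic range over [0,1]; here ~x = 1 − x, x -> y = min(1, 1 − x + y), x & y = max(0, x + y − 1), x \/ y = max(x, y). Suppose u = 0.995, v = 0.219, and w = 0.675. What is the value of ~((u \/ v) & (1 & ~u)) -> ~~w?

0.675

u \/ v = max(0.995, 0.219) = 0.995
~u = 1 − 0.995 = 0.005
1 & ~u = max(0, 1.000 + 0.005 − 1) = max(0, 0.005) = 0.005
(u \/ v) & (1 & ~u) = max(0, 0.995 + 0.005 − 1) = max(0, 0.000) = 0.000
~((u \/ v) & (1 & ~u)) = 1 − 0.000 = 1.000
~w = 1 − 0.675 = 0.325
~~w = 1 − 0.325 = 0.675
~((u \/ v) & (1 & ~u)) -> ~~w = min(1, 1 − 1.000 + 0.675) = min(1, 0.675) = 0.675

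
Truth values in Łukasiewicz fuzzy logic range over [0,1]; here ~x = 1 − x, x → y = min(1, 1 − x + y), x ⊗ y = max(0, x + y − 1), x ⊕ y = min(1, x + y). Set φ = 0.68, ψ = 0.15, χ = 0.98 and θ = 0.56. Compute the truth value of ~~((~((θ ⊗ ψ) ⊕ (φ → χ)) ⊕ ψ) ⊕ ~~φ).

θ ⊗ ψ = max(0, 0.56 + 0.15 − 1) = max(0, -0.29) = 0.00
φ → χ = min(1, 1 − 0.68 + 0.98) = min(1, 1.30) = 1.00
(θ ⊗ ψ) ⊕ (φ → χ) = min(1, 0.00 + 1.00) = min(1, 1.00) = 1.00
~((θ ⊗ ψ) ⊕ (φ → χ)) = 1 − 1.00 = 0.00
~((θ ⊗ ψ) ⊕ (φ → χ)) ⊕ ψ = min(1, 0.00 + 0.15) = min(1, 0.15) = 0.15
~φ = 1 − 0.68 = 0.32
~~φ = 1 − 0.32 = 0.68
(~((θ ⊗ ψ) ⊕ (φ → χ)) ⊕ ψ) ⊕ ~~φ = min(1, 0.15 + 0.68) = min(1, 0.83) = 0.83
~((~((θ ⊗ ψ) ⊕ (φ → χ)) ⊕ ψ) ⊕ ~~φ) = 1 − 0.83 = 0.17
~~((~((θ ⊗ ψ) ⊕ (φ → χ)) ⊕ ψ) ⊕ ~~φ) = 1 − 0.17 = 0.83

0.83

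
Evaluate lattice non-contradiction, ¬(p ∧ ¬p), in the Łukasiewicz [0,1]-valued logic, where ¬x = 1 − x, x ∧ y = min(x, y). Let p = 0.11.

¬p = 1 − 0.11 = 0.89
p ∧ ¬p = min(0.11, 0.89) = 0.11
¬(p ∧ ¬p) = 1 − 0.11 = 0.89
(The value 0.89 < 1 shows this instance is not satisfied; not a Ł∞-tautology — its value is 1 − min(a, 1−a).)

0.89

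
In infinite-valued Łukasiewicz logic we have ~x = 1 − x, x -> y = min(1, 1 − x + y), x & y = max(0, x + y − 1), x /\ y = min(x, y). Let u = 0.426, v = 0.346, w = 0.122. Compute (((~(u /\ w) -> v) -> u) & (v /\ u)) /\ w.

u /\ w = min(0.426, 0.122) = 0.122
~(u /\ w) = 1 − 0.122 = 0.878
~(u /\ w) -> v = min(1, 1 − 0.878 + 0.346) = min(1, 0.468) = 0.468
(~(u /\ w) -> v) -> u = min(1, 1 − 0.468 + 0.426) = min(1, 0.958) = 0.958
v /\ u = min(0.346, 0.426) = 0.346
((~(u /\ w) -> v) -> u) & (v /\ u) = max(0, 0.958 + 0.346 − 1) = max(0, 0.304) = 0.304
(((~(u /\ w) -> v) -> u) & (v /\ u)) /\ w = min(0.304, 0.122) = 0.122

0.122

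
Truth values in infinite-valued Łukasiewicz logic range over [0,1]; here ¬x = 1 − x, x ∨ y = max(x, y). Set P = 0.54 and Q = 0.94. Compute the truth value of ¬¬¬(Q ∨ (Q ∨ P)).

0.06

Q ∨ P = max(0.94, 0.54) = 0.94
Q ∨ (Q ∨ P) = max(0.94, 0.94) = 0.94
¬(Q ∨ (Q ∨ P)) = 1 − 0.94 = 0.06
¬¬(Q ∨ (Q ∨ P)) = 1 − 0.06 = 0.94
¬¬¬(Q ∨ (Q ∨ P)) = 1 − 0.94 = 0.06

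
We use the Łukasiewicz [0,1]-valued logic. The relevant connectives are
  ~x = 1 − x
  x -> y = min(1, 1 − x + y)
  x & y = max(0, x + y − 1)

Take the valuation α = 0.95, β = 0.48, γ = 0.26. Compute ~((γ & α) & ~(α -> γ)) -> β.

0.48

γ & α = max(0, 0.26 + 0.95 − 1) = max(0, 0.21) = 0.21
α -> γ = min(1, 1 − 0.95 + 0.26) = min(1, 0.31) = 0.31
~(α -> γ) = 1 − 0.31 = 0.69
(γ & α) & ~(α -> γ) = max(0, 0.21 + 0.69 − 1) = max(0, -0.10) = 0.00
~((γ & α) & ~(α -> γ)) = 1 − 0.00 = 1.00
~((γ & α) & ~(α -> γ)) -> β = min(1, 1 − 1.00 + 0.48) = min(1, 0.48) = 0.48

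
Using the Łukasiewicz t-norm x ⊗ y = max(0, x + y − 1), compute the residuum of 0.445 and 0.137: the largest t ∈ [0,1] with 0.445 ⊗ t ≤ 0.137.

The residuum of the Łukasiewicz t-norm gives the supremum: min(1, 1 − 0.445 + 0.137).
1 − 0.445 + 0.137 = 0.692, so t = min(1, 0.692) = 0.692.
Check: 0.445 ⊗ 0.692 = max(0, 0.137) = 0.137 ≤ 0.137.

0.692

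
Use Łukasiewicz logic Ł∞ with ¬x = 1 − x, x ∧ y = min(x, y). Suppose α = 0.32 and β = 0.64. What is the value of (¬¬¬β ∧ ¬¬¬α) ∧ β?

¬β = 1 − 0.64 = 0.36
¬¬β = 1 − 0.36 = 0.64
¬¬¬β = 1 − 0.64 = 0.36
¬α = 1 − 0.32 = 0.68
¬¬α = 1 − 0.68 = 0.32
¬¬¬α = 1 − 0.32 = 0.68
¬¬¬β ∧ ¬¬¬α = min(0.36, 0.68) = 0.36
(¬¬¬β ∧ ¬¬¬α) ∧ β = min(0.36, 0.64) = 0.36

0.36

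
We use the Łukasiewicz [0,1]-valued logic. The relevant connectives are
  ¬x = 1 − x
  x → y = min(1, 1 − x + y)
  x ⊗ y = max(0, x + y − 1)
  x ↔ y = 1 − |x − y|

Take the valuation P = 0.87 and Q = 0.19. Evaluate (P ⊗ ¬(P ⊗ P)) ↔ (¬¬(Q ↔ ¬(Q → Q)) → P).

0.13

P ⊗ P = max(0, 0.87 + 0.87 − 1) = max(0, 0.74) = 0.74
¬(P ⊗ P) = 1 − 0.74 = 0.26
P ⊗ ¬(P ⊗ P) = max(0, 0.87 + 0.26 − 1) = max(0, 0.13) = 0.13
Q → Q = min(1, 1 − 0.19 + 0.19) = min(1, 1.00) = 1.00
¬(Q → Q) = 1 − 1.00 = 0.00
Q ↔ ¬(Q → Q) = 1 − |0.19 − 0.00| = 1 − 0.19 = 0.81
¬(Q ↔ ¬(Q → Q)) = 1 − 0.81 = 0.19
¬¬(Q ↔ ¬(Q → Q)) = 1 − 0.19 = 0.81
¬¬(Q ↔ ¬(Q → Q)) → P = min(1, 1 − 0.81 + 0.87) = min(1, 1.06) = 1.00
(P ⊗ ¬(P ⊗ P)) ↔ (¬¬(Q ↔ ¬(Q → Q)) → P) = 1 − |0.13 − 1.00| = 1 − 0.87 = 0.13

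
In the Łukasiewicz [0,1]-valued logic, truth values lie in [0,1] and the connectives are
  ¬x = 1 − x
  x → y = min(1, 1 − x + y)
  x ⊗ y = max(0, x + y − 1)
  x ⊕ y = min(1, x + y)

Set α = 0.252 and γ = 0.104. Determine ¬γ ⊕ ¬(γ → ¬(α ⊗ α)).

0.896

¬γ = 1 − 0.104 = 0.896
α ⊗ α = max(0, 0.252 + 0.252 − 1) = max(0, -0.496) = 0.000
¬(α ⊗ α) = 1 − 0.000 = 1.000
γ → ¬(α ⊗ α) = min(1, 1 − 0.104 + 1.000) = min(1, 1.896) = 1.000
¬(γ → ¬(α ⊗ α)) = 1 − 1.000 = 0.000
¬γ ⊕ ¬(γ → ¬(α ⊗ α)) = min(1, 0.896 + 0.000) = min(1, 0.896) = 0.896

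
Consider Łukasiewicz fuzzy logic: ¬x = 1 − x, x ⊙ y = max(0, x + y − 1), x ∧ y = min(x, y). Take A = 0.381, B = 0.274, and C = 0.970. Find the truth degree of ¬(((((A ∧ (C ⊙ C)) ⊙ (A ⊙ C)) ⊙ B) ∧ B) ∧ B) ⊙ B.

0.274

C ⊙ C = max(0, 0.970 + 0.970 − 1) = max(0, 0.940) = 0.940
A ∧ (C ⊙ C) = min(0.381, 0.940) = 0.381
A ⊙ C = max(0, 0.381 + 0.970 − 1) = max(0, 0.351) = 0.351
(A ∧ (C ⊙ C)) ⊙ (A ⊙ C) = max(0, 0.381 + 0.351 − 1) = max(0, -0.268) = 0.000
((A ∧ (C ⊙ C)) ⊙ (A ⊙ C)) ⊙ B = max(0, 0.000 + 0.274 − 1) = max(0, -0.726) = 0.000
(((A ∧ (C ⊙ C)) ⊙ (A ⊙ C)) ⊙ B) ∧ B = min(0.000, 0.274) = 0.000
((((A ∧ (C ⊙ C)) ⊙ (A ⊙ C)) ⊙ B) ∧ B) ∧ B = min(0.000, 0.274) = 0.000
¬(((((A ∧ (C ⊙ C)) ⊙ (A ⊙ C)) ⊙ B) ∧ B) ∧ B) = 1 − 0.000 = 1.000
¬(((((A ∧ (C ⊙ C)) ⊙ (A ⊙ C)) ⊙ B) ∧ B) ∧ B) ⊙ B = max(0, 1.000 + 0.274 − 1) = max(0, 0.274) = 0.274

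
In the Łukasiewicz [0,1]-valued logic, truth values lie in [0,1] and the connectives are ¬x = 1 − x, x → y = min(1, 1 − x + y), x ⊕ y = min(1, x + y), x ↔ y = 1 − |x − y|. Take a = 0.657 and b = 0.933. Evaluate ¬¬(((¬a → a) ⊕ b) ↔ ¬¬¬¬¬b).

0.067

¬a = 1 − 0.657 = 0.343
¬a → a = min(1, 1 − 0.343 + 0.657) = min(1, 1.314) = 1.000
(¬a → a) ⊕ b = min(1, 1.000 + 0.933) = min(1, 1.933) = 1.000
¬b = 1 − 0.933 = 0.067
¬¬b = 1 − 0.067 = 0.933
¬¬¬b = 1 − 0.933 = 0.067
¬¬¬¬b = 1 − 0.067 = 0.933
¬¬¬¬¬b = 1 − 0.933 = 0.067
((¬a → a) ⊕ b) ↔ ¬¬¬¬¬b = 1 − |1.000 − 0.067| = 1 − 0.933 = 0.067
¬(((¬a → a) ⊕ b) ↔ ¬¬¬¬¬b) = 1 − 0.067 = 0.933
¬¬(((¬a → a) ⊕ b) ↔ ¬¬¬¬¬b) = 1 − 0.933 = 0.067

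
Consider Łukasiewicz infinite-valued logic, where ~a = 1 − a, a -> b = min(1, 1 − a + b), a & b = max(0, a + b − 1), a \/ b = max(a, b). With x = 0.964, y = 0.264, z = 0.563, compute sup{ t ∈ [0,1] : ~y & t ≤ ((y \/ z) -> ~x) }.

0.737

~y = 1 − 0.264 = 0.736
So the left factor is ~y = 0.736.
y \/ z = max(0.264, 0.563) = 0.563
~x = 1 − 0.964 = 0.036
(y \/ z) -> ~x = min(1, 1 − 0.563 + 0.036) = min(1, 0.473) = 0.473
So the right-hand bound is (y \/ z) -> ~x = 0.473.
The residuum of the Łukasiewicz t-norm gives the supremum: min(1, 1 − 0.736 + 0.473).
1 − 0.736 + 0.473 = 0.737, so t = min(1, 0.737) = 0.737.
Check: 0.736 & 0.737 = max(0, 0.473) = 0.473 ≤ 0.473.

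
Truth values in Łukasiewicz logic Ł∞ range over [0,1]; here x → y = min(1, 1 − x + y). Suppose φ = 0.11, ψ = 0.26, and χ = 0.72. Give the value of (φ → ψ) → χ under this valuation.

φ → ψ = min(1, 1 − 0.11 + 0.26) = min(1, 1.15) = 1.00
(φ → ψ) → χ = min(1, 1 − 1.00 + 0.72) = min(1, 0.72) = 0.72

0.72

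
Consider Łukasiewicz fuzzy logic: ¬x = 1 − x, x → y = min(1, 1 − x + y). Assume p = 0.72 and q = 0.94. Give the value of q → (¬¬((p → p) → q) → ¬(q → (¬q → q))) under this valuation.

0.12

p → p = min(1, 1 − 0.72 + 0.72) = min(1, 1.00) = 1.00
(p → p) → q = min(1, 1 − 1.00 + 0.94) = min(1, 0.94) = 0.94
¬((p → p) → q) = 1 − 0.94 = 0.06
¬¬((p → p) → q) = 1 − 0.06 = 0.94
¬q = 1 − 0.94 = 0.06
¬q → q = min(1, 1 − 0.06 + 0.94) = min(1, 1.88) = 1.00
q → (¬q → q) = min(1, 1 − 0.94 + 1.00) = min(1, 1.06) = 1.00
¬(q → (¬q → q)) = 1 − 1.00 = 0.00
¬¬((p → p) → q) → ¬(q → (¬q → q)) = min(1, 1 − 0.94 + 0.00) = min(1, 0.06) = 0.06
q → (¬¬((p → p) → q) → ¬(q → (¬q → q))) = min(1, 1 − 0.94 + 0.06) = min(1, 0.12) = 0.12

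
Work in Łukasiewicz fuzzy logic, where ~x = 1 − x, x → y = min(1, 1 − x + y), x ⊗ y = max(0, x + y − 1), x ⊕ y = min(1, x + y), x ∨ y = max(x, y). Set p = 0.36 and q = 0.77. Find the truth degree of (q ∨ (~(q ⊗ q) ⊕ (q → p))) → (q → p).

q ⊗ q = max(0, 0.77 + 0.77 − 1) = max(0, 0.54) = 0.54
~(q ⊗ q) = 1 − 0.54 = 0.46
q → p = min(1, 1 − 0.77 + 0.36) = min(1, 0.59) = 0.59
~(q ⊗ q) ⊕ (q → p) = min(1, 0.46 + 0.59) = min(1, 1.05) = 1.00
q ∨ (~(q ⊗ q) ⊕ (q → p)) = max(0.77, 1.00) = 1.00
(q ∨ (~(q ⊗ q) ⊕ (q → p))) → (q → p) = min(1, 1 − 1.00 + 0.59) = min(1, 0.59) = 0.59

0.59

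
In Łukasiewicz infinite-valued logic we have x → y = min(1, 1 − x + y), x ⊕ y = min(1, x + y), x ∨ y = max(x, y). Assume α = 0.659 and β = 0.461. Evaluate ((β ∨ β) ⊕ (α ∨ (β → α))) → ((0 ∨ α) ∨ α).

β ∨ β = max(0.461, 0.461) = 0.461
β → α = min(1, 1 − 0.461 + 0.659) = min(1, 1.198) = 1.000
α ∨ (β → α) = max(0.659, 1.000) = 1.000
(β ∨ β) ⊕ (α ∨ (β → α)) = min(1, 0.461 + 1.000) = min(1, 1.461) = 1.000
0 ∨ α = max(0.000, 0.659) = 0.659
(0 ∨ α) ∨ α = max(0.659, 0.659) = 0.659
((β ∨ β) ⊕ (α ∨ (β → α))) → ((0 ∨ α) ∨ α) = min(1, 1 − 1.000 + 0.659) = min(1, 0.659) = 0.659

0.659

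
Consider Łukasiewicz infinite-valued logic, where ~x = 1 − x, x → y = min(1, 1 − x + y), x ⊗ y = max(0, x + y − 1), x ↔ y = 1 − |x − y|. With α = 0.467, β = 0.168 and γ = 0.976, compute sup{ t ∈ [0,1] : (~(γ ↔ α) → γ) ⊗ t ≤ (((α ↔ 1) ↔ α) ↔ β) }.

γ ↔ α = 1 − |0.976 − 0.467| = 1 − 0.509 = 0.491
~(γ ↔ α) = 1 − 0.491 = 0.509
~(γ ↔ α) → γ = min(1, 1 − 0.509 + 0.976) = min(1, 1.467) = 1.000
So the left factor is ~(γ ↔ α) → γ = 1.000.
α ↔ 1 = 1 − |0.467 − 1.000| = 1 − 0.533 = 0.467
(α ↔ 1) ↔ α = 1 − |0.467 − 0.467| = 1 − 0.000 = 1.000
((α ↔ 1) ↔ α) ↔ β = 1 − |1.000 − 0.168| = 1 − 0.832 = 0.168
So the right-hand bound is ((α ↔ 1) ↔ α) ↔ β = 0.168.
The residuum of the Łukasiewicz t-norm gives the supremum: min(1, 1 − 1.000 + 0.168).
1 − 1.000 + 0.168 = 0.168, so t = min(1, 0.168) = 0.168.
Check: 1.000 ⊗ 0.168 = max(0, 0.168) = 0.168 ≤ 0.168.

0.168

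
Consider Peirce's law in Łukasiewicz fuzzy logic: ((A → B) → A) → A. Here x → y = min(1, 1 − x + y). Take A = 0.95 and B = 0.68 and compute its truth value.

0.95

A → B = min(1, 1 − 0.95 + 0.68) = min(1, 0.73) = 0.73
(A → B) → A = min(1, 1 − 0.73 + 0.95) = min(1, 1.22) = 1.00
((A → B) → A) → A = min(1, 1 − 1.00 + 0.95) = min(1, 0.95) = 0.95
(The value 0.95 < 1 shows this instance is not satisfied; not a Ł∞-tautology in general.)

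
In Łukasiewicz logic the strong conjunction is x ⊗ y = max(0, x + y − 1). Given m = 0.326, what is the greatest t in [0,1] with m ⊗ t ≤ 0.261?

0.935

The residuum of the Łukasiewicz t-norm gives the supremum: min(1, 1 − 0.326 + 0.261).
1 − 0.326 + 0.261 = 0.935, so t = min(1, 0.935) = 0.935.
Check: 0.326 ⊗ 0.935 = max(0, 0.261) = 0.261 ≤ 0.261.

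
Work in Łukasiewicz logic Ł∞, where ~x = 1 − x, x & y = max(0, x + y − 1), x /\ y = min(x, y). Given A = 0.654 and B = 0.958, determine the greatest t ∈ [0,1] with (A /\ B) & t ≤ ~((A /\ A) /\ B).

A /\ B = min(0.654, 0.958) = 0.654
So the left factor is A /\ B = 0.654.
A /\ A = min(0.654, 0.654) = 0.654
(A /\ A) /\ B = min(0.654, 0.958) = 0.654
~((A /\ A) /\ B) = 1 − 0.654 = 0.346
So the right-hand bound is ~((A /\ A) /\ B) = 0.346.
The residuum of the Łukasiewicz t-norm gives the supremum: min(1, 1 − 0.654 + 0.346).
1 − 0.654 + 0.346 = 0.692, so t = min(1, 0.692) = 0.692.
Check: 0.654 & 0.692 = max(0, 0.346) = 0.346 ≤ 0.346.

0.692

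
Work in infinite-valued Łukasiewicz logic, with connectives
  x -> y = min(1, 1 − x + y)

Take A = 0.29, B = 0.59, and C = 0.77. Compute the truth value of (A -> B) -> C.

A -> B = min(1, 1 − 0.29 + 0.59) = min(1, 1.30) = 1.00
(A -> B) -> C = min(1, 1 − 1.00 + 0.77) = min(1, 0.77) = 0.77

0.77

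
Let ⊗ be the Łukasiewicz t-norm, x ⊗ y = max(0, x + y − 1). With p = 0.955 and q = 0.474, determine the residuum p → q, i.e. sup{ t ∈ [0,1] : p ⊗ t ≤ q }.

0.519

The residuum of the Łukasiewicz t-norm gives the supremum: min(1, 1 − 0.955 + 0.474).
1 − 0.955 + 0.474 = 0.519, so t = min(1, 0.519) = 0.519.
Check: 0.955 ⊗ 0.519 = max(0, 0.474) = 0.474 ≤ 0.474.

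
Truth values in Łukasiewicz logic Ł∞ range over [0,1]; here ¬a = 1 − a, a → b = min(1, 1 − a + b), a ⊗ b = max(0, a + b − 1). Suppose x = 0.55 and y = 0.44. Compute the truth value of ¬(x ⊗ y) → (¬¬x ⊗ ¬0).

x ⊗ y = max(0, 0.55 + 0.44 − 1) = max(0, -0.01) = 0.00
¬(x ⊗ y) = 1 − 0.00 = 1.00
¬x = 1 − 0.55 = 0.45
¬¬x = 1 − 0.45 = 0.55
¬0 = 1 − 0.00 = 1.00
¬¬x ⊗ ¬0 = max(0, 0.55 + 1.00 − 1) = max(0, 0.55) = 0.55
¬(x ⊗ y) → (¬¬x ⊗ ¬0) = min(1, 1 − 1.00 + 0.55) = min(1, 0.55) = 0.55

0.55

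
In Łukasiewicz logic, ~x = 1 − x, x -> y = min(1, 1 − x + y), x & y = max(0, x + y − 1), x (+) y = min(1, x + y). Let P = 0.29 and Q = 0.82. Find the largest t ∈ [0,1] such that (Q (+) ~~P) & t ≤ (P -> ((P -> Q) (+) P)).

1.00

~P = 1 − 0.29 = 0.71
~~P = 1 − 0.71 = 0.29
Q (+) ~~P = min(1, 0.82 + 0.29) = min(1, 1.11) = 1.00
So the left factor is Q (+) ~~P = 1.00.
P -> Q = min(1, 1 − 0.29 + 0.82) = min(1, 1.53) = 1.00
(P -> Q) (+) P = min(1, 1.00 + 0.29) = min(1, 1.29) = 1.00
P -> ((P -> Q) (+) P) = min(1, 1 − 0.29 + 1.00) = min(1, 1.71) = 1.00
So the right-hand bound is P -> ((P -> Q) (+) P) = 1.00.
The residuum of the Łukasiewicz t-norm gives the supremum: min(1, 1 − 1.00 + 1.00).
1 − 1.00 + 1.00 = 1.00, so t = min(1, 1.00) = 1.00.
Check: 1.00 & 1.00 = max(0, 1.00) = 1.00 ≤ 1.00.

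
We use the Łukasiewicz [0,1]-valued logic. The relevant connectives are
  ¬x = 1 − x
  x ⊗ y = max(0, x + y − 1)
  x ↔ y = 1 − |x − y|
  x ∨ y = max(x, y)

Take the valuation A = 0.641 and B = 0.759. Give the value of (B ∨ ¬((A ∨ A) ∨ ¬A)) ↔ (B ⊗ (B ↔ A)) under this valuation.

0.882

A ∨ A = max(0.641, 0.641) = 0.641
¬A = 1 − 0.641 = 0.359
(A ∨ A) ∨ ¬A = max(0.641, 0.359) = 0.641
¬((A ∨ A) ∨ ¬A) = 1 − 0.641 = 0.359
B ∨ ¬((A ∨ A) ∨ ¬A) = max(0.759, 0.359) = 0.759
B ↔ A = 1 − |0.759 − 0.641| = 1 − 0.118 = 0.882
B ⊗ (B ↔ A) = max(0, 0.759 + 0.882 − 1) = max(0, 0.641) = 0.641
(B ∨ ¬((A ∨ A) ∨ ¬A)) ↔ (B ⊗ (B ↔ A)) = 1 − |0.759 − 0.641| = 1 − 0.118 = 0.882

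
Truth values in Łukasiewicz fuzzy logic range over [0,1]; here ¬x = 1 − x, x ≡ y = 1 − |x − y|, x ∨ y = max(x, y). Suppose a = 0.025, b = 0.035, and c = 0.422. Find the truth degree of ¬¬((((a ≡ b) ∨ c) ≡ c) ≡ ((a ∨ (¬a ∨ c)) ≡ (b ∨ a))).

a ≡ b = 1 − |0.025 − 0.035| = 1 − 0.010 = 0.990
(a ≡ b) ∨ c = max(0.990, 0.422) = 0.990
((a ≡ b) ∨ c) ≡ c = 1 − |0.990 − 0.422| = 1 − 0.568 = 0.432
¬a = 1 − 0.025 = 0.975
¬a ∨ c = max(0.975, 0.422) = 0.975
a ∨ (¬a ∨ c) = max(0.025, 0.975) = 0.975
b ∨ a = max(0.035, 0.025) = 0.035
(a ∨ (¬a ∨ c)) ≡ (b ∨ a) = 1 − |0.975 − 0.035| = 1 − 0.940 = 0.060
(((a ≡ b) ∨ c) ≡ c) ≡ ((a ∨ (¬a ∨ c)) ≡ (b ∨ a)) = 1 − |0.432 − 0.060| = 1 − 0.372 = 0.628
¬((((a ≡ b) ∨ c) ≡ c) ≡ ((a ∨ (¬a ∨ c)) ≡ (b ∨ a))) = 1 − 0.628 = 0.372
¬¬((((a ≡ b) ∨ c) ≡ c) ≡ ((a ∨ (¬a ∨ c)) ≡ (b ∨ a))) = 1 − 0.372 = 0.628

0.628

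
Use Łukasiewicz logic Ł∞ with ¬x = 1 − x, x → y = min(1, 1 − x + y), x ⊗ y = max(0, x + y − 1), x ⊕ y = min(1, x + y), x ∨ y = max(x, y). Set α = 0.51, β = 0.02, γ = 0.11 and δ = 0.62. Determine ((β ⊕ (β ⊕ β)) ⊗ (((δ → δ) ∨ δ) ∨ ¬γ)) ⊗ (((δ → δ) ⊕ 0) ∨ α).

0.06

β ⊕ β = min(1, 0.02 + 0.02) = min(1, 0.04) = 0.04
β ⊕ (β ⊕ β) = min(1, 0.02 + 0.04) = min(1, 0.06) = 0.06
δ → δ = min(1, 1 − 0.62 + 0.62) = min(1, 1.00) = 1.00
(δ → δ) ∨ δ = max(1.00, 0.62) = 1.00
¬γ = 1 − 0.11 = 0.89
((δ → δ) ∨ δ) ∨ ¬γ = max(1.00, 0.89) = 1.00
(β ⊕ (β ⊕ β)) ⊗ (((δ → δ) ∨ δ) ∨ ¬γ) = max(0, 0.06 + 1.00 − 1) = max(0, 0.06) = 0.06
(δ → δ) ⊕ 0 = min(1, 1.00 + 0.00) = min(1, 1.00) = 1.00
((δ → δ) ⊕ 0) ∨ α = max(1.00, 0.51) = 1.00
((β ⊕ (β ⊕ β)) ⊗ (((δ → δ) ∨ δ) ∨ ¬γ)) ⊗ (((δ → δ) ⊕ 0) ∨ α) = max(0, 0.06 + 1.00 − 1) = max(0, 0.06) = 0.06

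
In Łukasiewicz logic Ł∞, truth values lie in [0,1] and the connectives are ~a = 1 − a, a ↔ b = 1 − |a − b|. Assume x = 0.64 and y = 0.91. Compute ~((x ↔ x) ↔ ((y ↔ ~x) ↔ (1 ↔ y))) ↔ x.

x ↔ x = 1 − |0.64 − 0.64| = 1 − 0.00 = 1.00
~x = 1 − 0.64 = 0.36
y ↔ ~x = 1 − |0.91 − 0.36| = 1 − 0.55 = 0.45
1 ↔ y = 1 − |1.00 − 0.91| = 1 − 0.09 = 0.91
(y ↔ ~x) ↔ (1 ↔ y) = 1 − |0.45 − 0.91| = 1 − 0.46 = 0.54
(x ↔ x) ↔ ((y ↔ ~x) ↔ (1 ↔ y)) = 1 − |1.00 − 0.54| = 1 − 0.46 = 0.54
~((x ↔ x) ↔ ((y ↔ ~x) ↔ (1 ↔ y))) = 1 − 0.54 = 0.46
~((x ↔ x) ↔ ((y ↔ ~x) ↔ (1 ↔ y))) ↔ x = 1 − |0.46 − 0.64| = 1 − 0.18 = 0.82

0.82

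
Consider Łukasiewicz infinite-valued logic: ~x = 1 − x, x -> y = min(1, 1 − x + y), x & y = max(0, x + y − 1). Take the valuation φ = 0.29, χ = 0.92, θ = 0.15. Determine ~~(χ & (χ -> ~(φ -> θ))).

0.14

φ -> θ = min(1, 1 − 0.29 + 0.15) = min(1, 0.86) = 0.86
~(φ -> θ) = 1 − 0.86 = 0.14
χ -> ~(φ -> θ) = min(1, 1 − 0.92 + 0.14) = min(1, 0.22) = 0.22
χ & (χ -> ~(φ -> θ)) = max(0, 0.92 + 0.22 − 1) = max(0, 0.14) = 0.14
~(χ & (χ -> ~(φ -> θ))) = 1 − 0.14 = 0.86
~~(χ & (χ -> ~(φ -> θ))) = 1 − 0.86 = 0.14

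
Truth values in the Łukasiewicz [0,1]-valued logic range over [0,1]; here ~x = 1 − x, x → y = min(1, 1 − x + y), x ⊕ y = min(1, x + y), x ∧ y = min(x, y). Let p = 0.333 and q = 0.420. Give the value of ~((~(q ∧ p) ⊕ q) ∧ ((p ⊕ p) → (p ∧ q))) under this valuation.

q ∧ p = min(0.420, 0.333) = 0.333
~(q ∧ p) = 1 − 0.333 = 0.667
~(q ∧ p) ⊕ q = min(1, 0.667 + 0.420) = min(1, 1.087) = 1.000
p ⊕ p = min(1, 0.333 + 0.333) = min(1, 0.666) = 0.666
p ∧ q = min(0.333, 0.420) = 0.333
(p ⊕ p) → (p ∧ q) = min(1, 1 − 0.666 + 0.333) = min(1, 0.667) = 0.667
(~(q ∧ p) ⊕ q) ∧ ((p ⊕ p) → (p ∧ q)) = min(1.000, 0.667) = 0.667
~((~(q ∧ p) ⊕ q) ∧ ((p ⊕ p) → (p ∧ q))) = 1 − 0.667 = 0.333

0.333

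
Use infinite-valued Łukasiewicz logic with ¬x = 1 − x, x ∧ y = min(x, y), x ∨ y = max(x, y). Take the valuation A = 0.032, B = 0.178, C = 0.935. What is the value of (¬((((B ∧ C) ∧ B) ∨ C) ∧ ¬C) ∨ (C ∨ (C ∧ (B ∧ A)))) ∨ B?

B ∧ C = min(0.178, 0.935) = 0.178
(B ∧ C) ∧ B = min(0.178, 0.178) = 0.178
((B ∧ C) ∧ B) ∨ C = max(0.178, 0.935) = 0.935
¬C = 1 − 0.935 = 0.065
(((B ∧ C) ∧ B) ∨ C) ∧ ¬C = min(0.935, 0.065) = 0.065
¬((((B ∧ C) ∧ B) ∨ C) ∧ ¬C) = 1 − 0.065 = 0.935
B ∧ A = min(0.178, 0.032) = 0.032
C ∧ (B ∧ A) = min(0.935, 0.032) = 0.032
C ∨ (C ∧ (B ∧ A)) = max(0.935, 0.032) = 0.935
¬((((B ∧ C) ∧ B) ∨ C) ∧ ¬C) ∨ (C ∨ (C ∧ (B ∧ A))) = max(0.935, 0.935) = 0.935
(¬((((B ∧ C) ∧ B) ∨ C) ∧ ¬C) ∨ (C ∨ (C ∧ (B ∧ A)))) ∨ B = max(0.935, 0.178) = 0.935

0.935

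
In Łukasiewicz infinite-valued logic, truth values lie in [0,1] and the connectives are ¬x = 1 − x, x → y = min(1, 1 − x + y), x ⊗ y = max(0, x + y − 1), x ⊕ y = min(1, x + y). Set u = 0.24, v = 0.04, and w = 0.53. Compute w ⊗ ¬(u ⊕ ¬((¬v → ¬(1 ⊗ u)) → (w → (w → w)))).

¬v = 1 − 0.04 = 0.96
1 ⊗ u = max(0, 1.00 + 0.24 − 1) = max(0, 0.24) = 0.24
¬(1 ⊗ u) = 1 − 0.24 = 0.76
¬v → ¬(1 ⊗ u) = min(1, 1 − 0.96 + 0.76) = min(1, 0.80) = 0.80
w → w = min(1, 1 − 0.53 + 0.53) = min(1, 1.00) = 1.00
w → (w → w) = min(1, 1 − 0.53 + 1.00) = min(1, 1.47) = 1.00
(¬v → ¬(1 ⊗ u)) → (w → (w → w)) = min(1, 1 − 0.80 + 1.00) = min(1, 1.20) = 1.00
¬((¬v → ¬(1 ⊗ u)) → (w → (w → w))) = 1 − 1.00 = 0.00
u ⊕ ¬((¬v → ¬(1 ⊗ u)) → (w → (w → w))) = min(1, 0.24 + 0.00) = min(1, 0.24) = 0.24
¬(u ⊕ ¬((¬v → ¬(1 ⊗ u)) → (w → (w → w)))) = 1 − 0.24 = 0.76
w ⊗ ¬(u ⊕ ¬((¬v → ¬(1 ⊗ u)) → (w → (w → w)))) = max(0, 0.53 + 0.76 − 1) = max(0, 0.29) = 0.29

0.29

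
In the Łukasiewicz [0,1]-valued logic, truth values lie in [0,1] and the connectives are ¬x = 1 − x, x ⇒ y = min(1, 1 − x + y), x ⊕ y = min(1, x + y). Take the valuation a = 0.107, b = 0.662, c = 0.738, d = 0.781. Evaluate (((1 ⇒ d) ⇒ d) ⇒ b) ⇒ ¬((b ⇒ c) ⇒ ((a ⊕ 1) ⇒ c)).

0.600

1 ⇒ d = min(1, 1 − 1.000 + 0.781) = min(1, 0.781) = 0.781
(1 ⇒ d) ⇒ d = min(1, 1 − 0.781 + 0.781) = min(1, 1.000) = 1.000
((1 ⇒ d) ⇒ d) ⇒ b = min(1, 1 − 1.000 + 0.662) = min(1, 0.662) = 0.662
b ⇒ c = min(1, 1 − 0.662 + 0.738) = min(1, 1.076) = 1.000
a ⊕ 1 = min(1, 0.107 + 1.000) = min(1, 1.107) = 1.000
(a ⊕ 1) ⇒ c = min(1, 1 − 1.000 + 0.738) = min(1, 0.738) = 0.738
(b ⇒ c) ⇒ ((a ⊕ 1) ⇒ c) = min(1, 1 − 1.000 + 0.738) = min(1, 0.738) = 0.738
¬((b ⇒ c) ⇒ ((a ⊕ 1) ⇒ c)) = 1 − 0.738 = 0.262
(((1 ⇒ d) ⇒ d) ⇒ b) ⇒ ¬((b ⇒ c) ⇒ ((a ⊕ 1) ⇒ c)) = min(1, 1 − 0.662 + 0.262) = min(1, 0.600) = 0.600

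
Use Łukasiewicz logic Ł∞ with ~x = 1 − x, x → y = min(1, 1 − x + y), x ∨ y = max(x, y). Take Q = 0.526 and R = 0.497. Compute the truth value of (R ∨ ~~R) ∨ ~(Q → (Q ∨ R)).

0.497

~R = 1 − 0.497 = 0.503
~~R = 1 − 0.503 = 0.497
R ∨ ~~R = max(0.497, 0.497) = 0.497
Q ∨ R = max(0.526, 0.497) = 0.526
Q → (Q ∨ R) = min(1, 1 − 0.526 + 0.526) = min(1, 1.000) = 1.000
~(Q → (Q ∨ R)) = 1 − 1.000 = 0.000
(R ∨ ~~R) ∨ ~(Q → (Q ∨ R)) = max(0.497, 0.000) = 0.497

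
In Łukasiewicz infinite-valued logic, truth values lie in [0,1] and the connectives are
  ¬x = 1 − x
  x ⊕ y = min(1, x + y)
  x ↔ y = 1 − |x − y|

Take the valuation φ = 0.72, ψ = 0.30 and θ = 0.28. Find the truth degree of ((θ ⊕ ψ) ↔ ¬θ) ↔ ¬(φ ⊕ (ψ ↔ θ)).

θ ⊕ ψ = min(1, 0.28 + 0.30) = min(1, 0.58) = 0.58
¬θ = 1 − 0.28 = 0.72
(θ ⊕ ψ) ↔ ¬θ = 1 − |0.58 − 0.72| = 1 − 0.14 = 0.86
ψ ↔ θ = 1 − |0.30 − 0.28| = 1 − 0.02 = 0.98
φ ⊕ (ψ ↔ θ) = min(1, 0.72 + 0.98) = min(1, 1.70) = 1.00
¬(φ ⊕ (ψ ↔ θ)) = 1 − 1.00 = 0.00
((θ ⊕ ψ) ↔ ¬θ) ↔ ¬(φ ⊕ (ψ ↔ θ)) = 1 − |0.86 − 0.00| = 1 − 0.86 = 0.14

0.14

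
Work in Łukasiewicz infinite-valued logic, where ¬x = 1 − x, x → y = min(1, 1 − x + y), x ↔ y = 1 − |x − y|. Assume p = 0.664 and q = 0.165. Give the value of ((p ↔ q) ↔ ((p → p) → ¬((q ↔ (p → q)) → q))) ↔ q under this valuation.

0.167

p ↔ q = 1 − |0.664 − 0.165| = 1 − 0.499 = 0.501
p → p = min(1, 1 − 0.664 + 0.664) = min(1, 1.000) = 1.000
p → q = min(1, 1 − 0.664 + 0.165) = min(1, 0.501) = 0.501
q ↔ (p → q) = 1 − |0.165 − 0.501| = 1 − 0.336 = 0.664
(q ↔ (p → q)) → q = min(1, 1 − 0.664 + 0.165) = min(1, 0.501) = 0.501
¬((q ↔ (p → q)) → q) = 1 − 0.501 = 0.499
(p → p) → ¬((q ↔ (p → q)) → q) = min(1, 1 − 1.000 + 0.499) = min(1, 0.499) = 0.499
(p ↔ q) ↔ ((p → p) → ¬((q ↔ (p → q)) → q)) = 1 − |0.501 − 0.499| = 1 − 0.002 = 0.998
((p ↔ q) ↔ ((p → p) → ¬((q ↔ (p → q)) → q))) ↔ q = 1 − |0.998 − 0.165| = 1 − 0.833 = 0.167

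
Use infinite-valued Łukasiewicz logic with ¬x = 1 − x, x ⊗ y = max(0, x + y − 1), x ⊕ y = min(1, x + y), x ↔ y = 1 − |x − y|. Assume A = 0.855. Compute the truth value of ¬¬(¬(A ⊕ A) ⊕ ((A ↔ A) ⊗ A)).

0.855

A ⊕ A = min(1, 0.855 + 0.855) = min(1, 1.710) = 1.000
¬(A ⊕ A) = 1 − 1.000 = 0.000
A ↔ A = 1 − |0.855 − 0.855| = 1 − 0.000 = 1.000
(A ↔ A) ⊗ A = max(0, 1.000 + 0.855 − 1) = max(0, 0.855) = 0.855
¬(A ⊕ A) ⊕ ((A ↔ A) ⊗ A) = min(1, 0.000 + 0.855) = min(1, 0.855) = 0.855
¬(¬(A ⊕ A) ⊕ ((A ↔ A) ⊗ A)) = 1 − 0.855 = 0.145
¬¬(¬(A ⊕ A) ⊕ ((A ↔ A) ⊗ A)) = 1 − 0.145 = 0.855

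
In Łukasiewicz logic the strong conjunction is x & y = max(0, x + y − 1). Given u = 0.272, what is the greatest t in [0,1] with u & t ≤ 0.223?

The residuum of the Łukasiewicz t-norm gives the supremum: min(1, 1 − 0.272 + 0.223).
1 − 0.272 + 0.223 = 0.951, so t = min(1, 0.951) = 0.951.
Check: 0.272 & 0.951 = max(0, 0.223) = 0.223 ≤ 0.223.

0.951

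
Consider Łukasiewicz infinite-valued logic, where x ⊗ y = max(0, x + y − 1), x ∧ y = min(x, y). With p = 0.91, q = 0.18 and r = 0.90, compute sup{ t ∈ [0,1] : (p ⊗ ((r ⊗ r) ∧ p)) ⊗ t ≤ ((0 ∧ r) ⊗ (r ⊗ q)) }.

0.29

r ⊗ r = max(0, 0.90 + 0.90 − 1) = max(0, 0.80) = 0.80
(r ⊗ r) ∧ p = min(0.80, 0.91) = 0.80
p ⊗ ((r ⊗ r) ∧ p) = max(0, 0.91 + 0.80 − 1) = max(0, 0.71) = 0.71
So the left factor is p ⊗ ((r ⊗ r) ∧ p) = 0.71.
0 ∧ r = min(0.00, 0.90) = 0.00
r ⊗ q = max(0, 0.90 + 0.18 − 1) = max(0, 0.08) = 0.08
(0 ∧ r) ⊗ (r ⊗ q) = max(0, 0.00 + 0.08 − 1) = max(0, -0.92) = 0.00
So the right-hand bound is (0 ∧ r) ⊗ (r ⊗ q) = 0.00.
The residuum of the Łukasiewicz t-norm gives the supremum: min(1, 1 − 0.71 + 0.00).
1 − 0.71 + 0.00 = 0.29, so t = min(1, 0.29) = 0.29.
Check: 0.71 ⊗ 0.29 = max(0, 0.00) = 0.00 ≤ 0.00.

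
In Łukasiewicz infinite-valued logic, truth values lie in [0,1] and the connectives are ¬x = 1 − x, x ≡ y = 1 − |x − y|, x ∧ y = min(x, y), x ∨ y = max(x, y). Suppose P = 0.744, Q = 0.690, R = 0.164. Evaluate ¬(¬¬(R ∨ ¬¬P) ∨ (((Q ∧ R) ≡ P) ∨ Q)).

¬P = 1 − 0.744 = 0.256
¬¬P = 1 − 0.256 = 0.744
R ∨ ¬¬P = max(0.164, 0.744) = 0.744
¬(R ∨ ¬¬P) = 1 − 0.744 = 0.256
¬¬(R ∨ ¬¬P) = 1 − 0.256 = 0.744
Q ∧ R = min(0.690, 0.164) = 0.164
(Q ∧ R) ≡ P = 1 − |0.164 − 0.744| = 1 − 0.580 = 0.420
((Q ∧ R) ≡ P) ∨ Q = max(0.420, 0.690) = 0.690
¬¬(R ∨ ¬¬P) ∨ (((Q ∧ R) ≡ P) ∨ Q) = max(0.744, 0.690) = 0.744
¬(¬¬(R ∨ ¬¬P) ∨ (((Q ∧ R) ≡ P) ∨ Q)) = 1 − 0.744 = 0.256

0.256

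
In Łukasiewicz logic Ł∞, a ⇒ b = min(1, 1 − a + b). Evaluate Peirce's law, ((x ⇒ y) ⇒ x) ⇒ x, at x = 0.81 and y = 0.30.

0.81

x ⇒ y = min(1, 1 − 0.81 + 0.30) = min(1, 0.49) = 0.49
(x ⇒ y) ⇒ x = min(1, 1 − 0.49 + 0.81) = min(1, 1.32) = 1.00
((x ⇒ y) ⇒ x) ⇒ x = min(1, 1 − 1.00 + 0.81) = min(1, 0.81) = 0.81
(The value 0.81 < 1 shows this instance is not satisfied; not a Ł∞-tautology in general.)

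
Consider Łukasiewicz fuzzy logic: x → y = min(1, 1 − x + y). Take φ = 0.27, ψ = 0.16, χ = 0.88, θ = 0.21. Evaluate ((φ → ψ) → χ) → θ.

0.22

φ → ψ = min(1, 1 − 0.27 + 0.16) = min(1, 0.89) = 0.89
(φ → ψ) → χ = min(1, 1 − 0.89 + 0.88) = min(1, 0.99) = 0.99
((φ → ψ) → χ) → θ = min(1, 1 − 0.99 + 0.21) = min(1, 0.22) = 0.22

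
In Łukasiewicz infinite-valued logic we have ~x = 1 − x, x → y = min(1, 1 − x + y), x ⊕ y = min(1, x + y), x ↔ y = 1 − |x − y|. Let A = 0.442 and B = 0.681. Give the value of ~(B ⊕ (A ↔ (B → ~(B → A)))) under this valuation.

0.000

B → A = min(1, 1 − 0.681 + 0.442) = min(1, 0.761) = 0.761
~(B → A) = 1 − 0.761 = 0.239
B → ~(B → A) = min(1, 1 − 0.681 + 0.239) = min(1, 0.558) = 0.558
A ↔ (B → ~(B → A)) = 1 − |0.442 − 0.558| = 1 − 0.116 = 0.884
B ⊕ (A ↔ (B → ~(B → A))) = min(1, 0.681 + 0.884) = min(1, 1.565) = 1.000
~(B ⊕ (A ↔ (B → ~(B → A)))) = 1 − 1.000 = 0.000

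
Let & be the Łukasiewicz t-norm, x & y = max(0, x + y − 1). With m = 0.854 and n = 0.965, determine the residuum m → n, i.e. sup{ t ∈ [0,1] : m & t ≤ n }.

1.000

The residuum of the Łukasiewicz t-norm gives the supremum: min(1, 1 − 0.854 + 0.965).
1 − 0.854 + 0.965 = 1.111, so t = min(1, 1.111) = 1.000.
Check: 0.854 & 1.000 = max(0, 0.854) = 0.854 ≤ 0.965.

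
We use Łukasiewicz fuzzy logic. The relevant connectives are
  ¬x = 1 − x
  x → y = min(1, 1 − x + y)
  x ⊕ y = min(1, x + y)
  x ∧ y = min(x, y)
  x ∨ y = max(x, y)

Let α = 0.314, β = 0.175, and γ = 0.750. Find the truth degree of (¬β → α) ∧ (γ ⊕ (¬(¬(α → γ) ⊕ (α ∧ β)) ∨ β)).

¬β = 1 − 0.175 = 0.825
¬β → α = min(1, 1 − 0.825 + 0.314) = min(1, 0.489) = 0.489
α → γ = min(1, 1 − 0.314 + 0.750) = min(1, 1.436) = 1.000
¬(α → γ) = 1 − 1.000 = 0.000
α ∧ β = min(0.314, 0.175) = 0.175
¬(α → γ) ⊕ (α ∧ β) = min(1, 0.000 + 0.175) = min(1, 0.175) = 0.175
¬(¬(α → γ) ⊕ (α ∧ β)) = 1 − 0.175 = 0.825
¬(¬(α → γ) ⊕ (α ∧ β)) ∨ β = max(0.825, 0.175) = 0.825
γ ⊕ (¬(¬(α → γ) ⊕ (α ∧ β)) ∨ β) = min(1, 0.750 + 0.825) = min(1, 1.575) = 1.000
(¬β → α) ∧ (γ ⊕ (¬(¬(α → γ) ⊕ (α ∧ β)) ∨ β)) = min(0.489, 1.000) = 0.489

0.489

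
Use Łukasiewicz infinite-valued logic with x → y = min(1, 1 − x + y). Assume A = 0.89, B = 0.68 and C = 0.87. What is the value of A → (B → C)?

B → C = min(1, 1 − 0.68 + 0.87) = min(1, 1.19) = 1.00
A → (B → C) = min(1, 1 − 0.89 + 1.00) = min(1, 1.11) = 1.00

1.00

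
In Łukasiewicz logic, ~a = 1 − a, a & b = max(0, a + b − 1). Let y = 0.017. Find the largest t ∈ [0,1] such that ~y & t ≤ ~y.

~y = 1 − 0.017 = 0.983
So the left factor is ~y = 0.983.
So the right-hand bound is ~y = 0.983.
The residuum of the Łukasiewicz t-norm gives the supremum: min(1, 1 − 0.983 + 0.983).
1 − 0.983 + 0.983 = 1.000, so t = min(1, 1.000) = 1.000.
Check: 0.983 & 1.000 = max(0, 0.983) = 0.983 ≤ 0.983.

1.000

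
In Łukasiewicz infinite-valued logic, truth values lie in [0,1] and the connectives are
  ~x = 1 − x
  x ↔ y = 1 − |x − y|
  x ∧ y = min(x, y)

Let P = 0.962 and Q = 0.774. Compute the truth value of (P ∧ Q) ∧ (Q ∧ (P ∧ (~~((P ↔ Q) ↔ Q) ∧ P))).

P ∧ Q = min(0.962, 0.774) = 0.774
P ↔ Q = 1 − |0.962 − 0.774| = 1 − 0.188 = 0.812
(P ↔ Q) ↔ Q = 1 − |0.812 − 0.774| = 1 − 0.038 = 0.962
~((P ↔ Q) ↔ Q) = 1 − 0.962 = 0.038
~~((P ↔ Q) ↔ Q) = 1 − 0.038 = 0.962
~~((P ↔ Q) ↔ Q) ∧ P = min(0.962, 0.962) = 0.962
P ∧ (~~((P ↔ Q) ↔ Q) ∧ P) = min(0.962, 0.962) = 0.962
Q ∧ (P ∧ (~~((P ↔ Q) ↔ Q) ∧ P)) = min(0.774, 0.962) = 0.774
(P ∧ Q) ∧ (Q ∧ (P ∧ (~~((P ↔ Q) ↔ Q) ∧ P))) = min(0.774, 0.774) = 0.774

0.774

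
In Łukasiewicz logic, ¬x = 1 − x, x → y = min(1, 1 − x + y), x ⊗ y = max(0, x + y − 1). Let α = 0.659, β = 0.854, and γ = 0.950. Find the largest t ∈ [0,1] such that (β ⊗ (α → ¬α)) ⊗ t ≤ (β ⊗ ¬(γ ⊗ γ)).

0.464

¬α = 1 − 0.659 = 0.341
α → ¬α = min(1, 1 − 0.659 + 0.341) = min(1, 0.682) = 0.682
β ⊗ (α → ¬α) = max(0, 0.854 + 0.682 − 1) = max(0, 0.536) = 0.536
So the left factor is β ⊗ (α → ¬α) = 0.536.
γ ⊗ γ = max(0, 0.950 + 0.950 − 1) = max(0, 0.900) = 0.900
¬(γ ⊗ γ) = 1 − 0.900 = 0.100
β ⊗ ¬(γ ⊗ γ) = max(0, 0.854 + 0.100 − 1) = max(0, -0.046) = 0.000
So the right-hand bound is β ⊗ ¬(γ ⊗ γ) = 0.000.
The residuum of the Łukasiewicz t-norm gives the supremum: min(1, 1 − 0.536 + 0.000).
1 − 0.536 + 0.000 = 0.464, so t = min(1, 0.464) = 0.464.
Check: 0.536 ⊗ 0.464 = max(0, 0.000) = 0.000 ≤ 0.000.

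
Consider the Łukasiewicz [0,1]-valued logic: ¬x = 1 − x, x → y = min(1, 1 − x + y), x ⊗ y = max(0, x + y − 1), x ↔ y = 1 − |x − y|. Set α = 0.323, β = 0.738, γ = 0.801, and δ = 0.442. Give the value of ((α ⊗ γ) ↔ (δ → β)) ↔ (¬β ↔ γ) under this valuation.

α ⊗ γ = max(0, 0.323 + 0.801 − 1) = max(0, 0.124) = 0.124
δ → β = min(1, 1 − 0.442 + 0.738) = min(1, 1.296) = 1.000
(α ⊗ γ) ↔ (δ → β) = 1 − |0.124 − 1.000| = 1 − 0.876 = 0.124
¬β = 1 − 0.738 = 0.262
¬β ↔ γ = 1 − |0.262 − 0.801| = 1 − 0.539 = 0.461
((α ⊗ γ) ↔ (δ → β)) ↔ (¬β ↔ γ) = 1 − |0.124 − 0.461| = 1 − 0.337 = 0.663

0.663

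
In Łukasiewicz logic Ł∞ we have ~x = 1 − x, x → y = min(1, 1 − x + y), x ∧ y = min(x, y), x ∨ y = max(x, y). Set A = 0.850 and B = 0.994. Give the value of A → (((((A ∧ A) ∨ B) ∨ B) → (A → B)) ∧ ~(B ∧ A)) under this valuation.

0.300

A ∧ A = min(0.850, 0.850) = 0.850
(A ∧ A) ∨ B = max(0.850, 0.994) = 0.994
((A ∧ A) ∨ B) ∨ B = max(0.994, 0.994) = 0.994
A → B = min(1, 1 − 0.850 + 0.994) = min(1, 1.144) = 1.000
(((A ∧ A) ∨ B) ∨ B) → (A → B) = min(1, 1 − 0.994 + 1.000) = min(1, 1.006) = 1.000
B ∧ A = min(0.994, 0.850) = 0.850
~(B ∧ A) = 1 − 0.850 = 0.150
((((A ∧ A) ∨ B) ∨ B) → (A → B)) ∧ ~(B ∧ A) = min(1.000, 0.150) = 0.150
A → (((((A ∧ A) ∨ B) ∨ B) → (A → B)) ∧ ~(B ∧ A)) = min(1, 1 − 0.850 + 0.150) = min(1, 0.300) = 0.300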